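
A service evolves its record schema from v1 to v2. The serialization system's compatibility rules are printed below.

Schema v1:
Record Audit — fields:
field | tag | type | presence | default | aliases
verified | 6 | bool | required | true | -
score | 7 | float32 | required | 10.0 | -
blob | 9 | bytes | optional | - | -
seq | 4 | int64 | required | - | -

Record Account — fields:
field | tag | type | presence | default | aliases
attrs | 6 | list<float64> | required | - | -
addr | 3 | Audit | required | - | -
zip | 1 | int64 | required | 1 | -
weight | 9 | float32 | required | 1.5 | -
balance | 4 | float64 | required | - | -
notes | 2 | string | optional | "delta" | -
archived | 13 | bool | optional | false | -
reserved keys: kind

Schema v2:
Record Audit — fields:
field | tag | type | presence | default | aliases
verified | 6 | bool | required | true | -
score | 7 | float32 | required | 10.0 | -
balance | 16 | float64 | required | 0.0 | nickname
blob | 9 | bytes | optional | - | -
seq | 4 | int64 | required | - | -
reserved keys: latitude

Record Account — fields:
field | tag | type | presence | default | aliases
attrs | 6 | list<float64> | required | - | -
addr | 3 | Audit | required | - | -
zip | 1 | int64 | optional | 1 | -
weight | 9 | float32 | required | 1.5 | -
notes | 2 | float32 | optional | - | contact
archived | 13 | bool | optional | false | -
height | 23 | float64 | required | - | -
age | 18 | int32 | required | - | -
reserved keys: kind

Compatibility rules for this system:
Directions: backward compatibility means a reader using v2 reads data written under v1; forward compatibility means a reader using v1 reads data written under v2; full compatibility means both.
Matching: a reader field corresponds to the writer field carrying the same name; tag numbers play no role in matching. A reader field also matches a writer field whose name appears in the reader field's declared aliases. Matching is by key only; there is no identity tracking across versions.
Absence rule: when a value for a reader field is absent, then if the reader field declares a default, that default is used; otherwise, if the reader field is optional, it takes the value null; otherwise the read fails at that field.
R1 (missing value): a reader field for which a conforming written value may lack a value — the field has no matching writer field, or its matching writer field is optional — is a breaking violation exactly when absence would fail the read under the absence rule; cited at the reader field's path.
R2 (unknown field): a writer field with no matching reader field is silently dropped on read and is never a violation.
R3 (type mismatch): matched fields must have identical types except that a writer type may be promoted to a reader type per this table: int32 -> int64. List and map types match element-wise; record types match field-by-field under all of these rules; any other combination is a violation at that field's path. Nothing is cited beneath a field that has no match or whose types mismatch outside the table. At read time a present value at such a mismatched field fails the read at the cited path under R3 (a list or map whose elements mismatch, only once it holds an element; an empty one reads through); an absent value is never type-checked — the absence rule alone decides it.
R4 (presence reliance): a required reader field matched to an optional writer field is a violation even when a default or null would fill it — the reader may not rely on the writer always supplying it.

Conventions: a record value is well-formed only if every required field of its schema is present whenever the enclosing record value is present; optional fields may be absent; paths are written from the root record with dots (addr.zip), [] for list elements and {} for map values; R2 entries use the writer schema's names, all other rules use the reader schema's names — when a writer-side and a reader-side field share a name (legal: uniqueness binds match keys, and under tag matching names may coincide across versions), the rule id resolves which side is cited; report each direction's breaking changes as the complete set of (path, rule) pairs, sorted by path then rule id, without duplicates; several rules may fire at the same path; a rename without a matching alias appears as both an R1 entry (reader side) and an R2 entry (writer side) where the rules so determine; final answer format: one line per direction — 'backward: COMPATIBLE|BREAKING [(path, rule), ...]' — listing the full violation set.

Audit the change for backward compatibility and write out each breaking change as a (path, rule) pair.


in Account below, arrows point writer -> reader
backward pass over Account, reader schema v2, writer schema v1:
  attrs <- attrs (list<float64> -> list<float64>, writer required)
  addr <- addr (Audit -> Audit, writer required)
  zip <- zip (int64 -> int64, writer required)
  weight <- weight (float32 -> float32, writer required)
  notes <- notes (string -> float32, writer optional)
  archived <- archived (bool -> bool, writer optional)
  height: no writer match
  age: no writer match
  leftover writer field: balance
  addr.verified <- addr.verified (bool -> bool, writer required)
  addr.score <- addr.score (float32 -> float32, writer required)
  addr.balance: no writer match
  addr.blob <- addr.blob (bytes -> bytes, writer optional)
  addr.seq <- addr.seq (int64 -> int64, writer required)
  violation R1 at age
  violation R1 at height
  violation R3 at notes
  backward on Account therefore BREAKING (3)
the rest of the Account diff is inert for this question:
  removed field balance from record Account -> affects forward compatibility only, which is not asked
  added field balance to record Audit: required float64, tag 16, default 0.0 (in v2 it sits immediately before blob) -> fires no rule on Account, leaving the asked answer as it is
  field zip in record Account: required changed to optional -> affects forward compatibility only, which is not asked

backward: BREAKING [(age, R1), (height, R1), (notes, R3)]


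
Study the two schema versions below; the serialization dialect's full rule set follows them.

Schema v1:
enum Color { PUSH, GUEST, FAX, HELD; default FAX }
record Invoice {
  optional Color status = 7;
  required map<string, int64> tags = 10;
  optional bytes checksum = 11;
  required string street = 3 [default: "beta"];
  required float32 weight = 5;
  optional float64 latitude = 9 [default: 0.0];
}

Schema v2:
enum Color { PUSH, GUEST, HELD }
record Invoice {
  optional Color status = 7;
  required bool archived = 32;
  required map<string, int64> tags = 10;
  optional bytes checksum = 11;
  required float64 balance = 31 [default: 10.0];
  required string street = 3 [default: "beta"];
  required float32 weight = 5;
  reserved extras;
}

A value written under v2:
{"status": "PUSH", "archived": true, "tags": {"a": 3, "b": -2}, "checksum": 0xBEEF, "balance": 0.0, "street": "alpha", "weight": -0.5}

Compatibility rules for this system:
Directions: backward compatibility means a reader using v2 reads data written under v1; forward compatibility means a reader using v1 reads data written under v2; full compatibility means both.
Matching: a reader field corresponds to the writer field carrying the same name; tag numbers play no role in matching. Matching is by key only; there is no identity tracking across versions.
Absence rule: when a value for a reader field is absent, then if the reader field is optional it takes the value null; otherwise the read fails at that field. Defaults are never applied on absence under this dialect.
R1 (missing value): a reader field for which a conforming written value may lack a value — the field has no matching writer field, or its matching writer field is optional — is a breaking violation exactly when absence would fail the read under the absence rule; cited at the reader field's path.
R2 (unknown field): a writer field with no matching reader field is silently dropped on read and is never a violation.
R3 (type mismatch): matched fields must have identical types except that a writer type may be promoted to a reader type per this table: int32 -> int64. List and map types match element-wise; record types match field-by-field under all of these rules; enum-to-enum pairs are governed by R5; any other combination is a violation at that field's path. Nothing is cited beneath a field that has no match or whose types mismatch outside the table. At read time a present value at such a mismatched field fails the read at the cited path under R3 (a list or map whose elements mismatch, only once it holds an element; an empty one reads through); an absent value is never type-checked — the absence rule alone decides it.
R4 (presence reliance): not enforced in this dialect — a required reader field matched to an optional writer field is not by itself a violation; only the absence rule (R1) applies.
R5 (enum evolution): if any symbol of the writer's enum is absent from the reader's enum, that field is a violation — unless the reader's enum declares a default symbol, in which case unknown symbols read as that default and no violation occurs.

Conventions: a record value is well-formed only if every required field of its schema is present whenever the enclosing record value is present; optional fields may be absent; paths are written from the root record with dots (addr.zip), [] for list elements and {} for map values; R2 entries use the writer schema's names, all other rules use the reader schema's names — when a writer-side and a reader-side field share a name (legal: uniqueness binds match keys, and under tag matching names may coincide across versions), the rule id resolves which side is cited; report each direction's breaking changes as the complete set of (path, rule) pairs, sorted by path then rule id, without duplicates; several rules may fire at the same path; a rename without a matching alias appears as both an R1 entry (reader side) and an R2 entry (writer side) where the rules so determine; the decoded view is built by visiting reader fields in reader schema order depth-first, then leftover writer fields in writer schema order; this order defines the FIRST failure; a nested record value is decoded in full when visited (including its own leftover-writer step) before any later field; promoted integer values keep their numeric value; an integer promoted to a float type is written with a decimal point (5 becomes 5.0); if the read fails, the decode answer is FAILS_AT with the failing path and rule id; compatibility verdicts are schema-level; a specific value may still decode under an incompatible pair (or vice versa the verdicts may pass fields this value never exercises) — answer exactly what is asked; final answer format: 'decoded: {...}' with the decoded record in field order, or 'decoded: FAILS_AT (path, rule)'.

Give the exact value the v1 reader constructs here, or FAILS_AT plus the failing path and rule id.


arrows below run writer -> reader for Invoice
decode (reader v1):
  status := "PUSH"
  tags := {"a": 3, "b": -2}
  checksum := 0xBEEF
  street := "alpha"
  weight := -0.5
  latitude := null (missing; optional => null)
  writer archived: no reader field; dropped
  writer balance: no reader field; dropped
  => decoded: {"status": "PUSH", "tags": {"a": 3, "b": -2}, "checksum": 0xBEEF, "street": "alpha", "weight": -0.5, "latitude": null}
ruling out the remaining Invoice differences:
  enum Color (field status in record Invoice): symbol FAX removed (it was the default; the default is cleared) -> a verdict-level change on Invoice — the shown value reads the same
  added field archived to record Invoice: required bool, tag 32 (in v2 it sits immediately before tags) -> a verdict-level change on Invoice — the shown value reads the same
  added field balance to record Invoice: required float64, tag 31, default 10.0 (in v2 it sits immediately before street) -> a verdict-level change on Invoice — the shown value reads the same
  removed field latitude from record Invoice -> inert under this dialect — no rule fires on Invoice and the result does not move

decoded: {"status": "PUSH", "tags": {"a": 3, "b": -2}, "checksum": 0xBEEF, "street": "alpha", "weight": -0.5, "latitude": null}


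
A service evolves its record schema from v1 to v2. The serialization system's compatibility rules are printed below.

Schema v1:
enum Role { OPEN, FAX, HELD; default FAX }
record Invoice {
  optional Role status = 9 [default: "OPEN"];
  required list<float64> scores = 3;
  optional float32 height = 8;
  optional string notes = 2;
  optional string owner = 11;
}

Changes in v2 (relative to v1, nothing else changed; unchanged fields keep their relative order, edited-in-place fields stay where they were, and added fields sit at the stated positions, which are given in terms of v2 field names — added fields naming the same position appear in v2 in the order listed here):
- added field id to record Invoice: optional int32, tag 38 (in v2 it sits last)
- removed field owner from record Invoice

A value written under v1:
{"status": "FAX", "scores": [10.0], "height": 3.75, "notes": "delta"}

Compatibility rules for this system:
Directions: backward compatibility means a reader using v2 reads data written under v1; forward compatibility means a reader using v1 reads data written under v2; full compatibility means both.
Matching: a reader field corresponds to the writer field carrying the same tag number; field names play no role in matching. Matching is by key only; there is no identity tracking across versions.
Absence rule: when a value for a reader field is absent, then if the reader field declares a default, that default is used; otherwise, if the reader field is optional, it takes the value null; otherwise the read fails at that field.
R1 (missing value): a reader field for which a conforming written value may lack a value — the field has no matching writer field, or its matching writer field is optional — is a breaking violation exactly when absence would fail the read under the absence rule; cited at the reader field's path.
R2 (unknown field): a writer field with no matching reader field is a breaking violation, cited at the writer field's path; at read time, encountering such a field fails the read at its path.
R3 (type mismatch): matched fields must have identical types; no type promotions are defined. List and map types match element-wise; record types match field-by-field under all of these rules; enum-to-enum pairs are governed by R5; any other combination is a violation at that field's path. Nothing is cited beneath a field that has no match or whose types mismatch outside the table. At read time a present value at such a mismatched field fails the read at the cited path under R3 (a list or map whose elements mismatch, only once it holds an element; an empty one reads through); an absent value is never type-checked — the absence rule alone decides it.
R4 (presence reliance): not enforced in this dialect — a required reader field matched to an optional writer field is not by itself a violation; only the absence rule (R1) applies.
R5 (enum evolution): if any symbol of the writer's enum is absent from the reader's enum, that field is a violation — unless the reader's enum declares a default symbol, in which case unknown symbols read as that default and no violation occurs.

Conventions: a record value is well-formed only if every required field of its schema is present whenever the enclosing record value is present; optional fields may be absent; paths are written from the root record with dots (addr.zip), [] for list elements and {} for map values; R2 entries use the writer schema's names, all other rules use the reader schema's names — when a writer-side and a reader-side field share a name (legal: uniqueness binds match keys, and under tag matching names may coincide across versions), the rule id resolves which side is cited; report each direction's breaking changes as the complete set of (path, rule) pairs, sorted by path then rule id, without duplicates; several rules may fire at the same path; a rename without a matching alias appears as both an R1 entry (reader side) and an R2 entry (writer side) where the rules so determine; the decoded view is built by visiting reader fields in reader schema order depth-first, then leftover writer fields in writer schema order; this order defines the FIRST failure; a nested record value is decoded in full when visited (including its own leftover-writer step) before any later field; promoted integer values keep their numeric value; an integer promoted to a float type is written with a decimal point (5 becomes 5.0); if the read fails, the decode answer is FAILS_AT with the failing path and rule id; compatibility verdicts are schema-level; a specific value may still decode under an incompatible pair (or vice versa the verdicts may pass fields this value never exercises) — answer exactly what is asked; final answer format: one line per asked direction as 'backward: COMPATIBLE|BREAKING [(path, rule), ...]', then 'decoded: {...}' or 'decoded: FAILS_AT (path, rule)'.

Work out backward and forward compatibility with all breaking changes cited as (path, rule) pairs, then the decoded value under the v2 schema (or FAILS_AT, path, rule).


backward: BREAKING [(owner, R2)]; forward: BREAKING [(id, R2)]; decoded: {"status": "FAX", "scores": [10.0], "height": 3.75, "notes": "delta", "id": null}

arrows below run writer -> reader for Invoice
backward analysis of Invoice with v2 as reader and v1 as writer:
  Role -> Role, writer optional: status aligns to status
  list<float64> -> list<float64>, writer required: scores aligns to scores
  float32 -> float32, writer optional: height aligns to height
  string -> string, writer optional: notes aligns to notes
  id: no writer-side match
  leftover writer field: owner
  violation R2 at owner
  => backward verdict for Invoice: BREAKING, 1 violation(s)
forward analysis of Invoice with v1 as reader and v2 as writer:
  Role -> Role, writer optional: status aligns to status
  list<float64> -> list<float64>, writer required: scores aligns to scores
  float32 -> float32, writer optional: height aligns to height
  string -> string, writer optional: notes aligns to notes
  owner: no writer-side match
  leftover writer field: id
  violation R2 at id
  => forward verdict for Invoice: BREAKING, 1 violation(s)
decode walk for Invoice under reader schema v2:
  status := "FAX"
  scores := [10.0]
  height := 3.75
  notes := "delta"
  id := null (missing; optional => null)
  => decoded: {"status": "FAX", "scores": [10.0], "height": 3.75, "notes": "delta", "id": null}


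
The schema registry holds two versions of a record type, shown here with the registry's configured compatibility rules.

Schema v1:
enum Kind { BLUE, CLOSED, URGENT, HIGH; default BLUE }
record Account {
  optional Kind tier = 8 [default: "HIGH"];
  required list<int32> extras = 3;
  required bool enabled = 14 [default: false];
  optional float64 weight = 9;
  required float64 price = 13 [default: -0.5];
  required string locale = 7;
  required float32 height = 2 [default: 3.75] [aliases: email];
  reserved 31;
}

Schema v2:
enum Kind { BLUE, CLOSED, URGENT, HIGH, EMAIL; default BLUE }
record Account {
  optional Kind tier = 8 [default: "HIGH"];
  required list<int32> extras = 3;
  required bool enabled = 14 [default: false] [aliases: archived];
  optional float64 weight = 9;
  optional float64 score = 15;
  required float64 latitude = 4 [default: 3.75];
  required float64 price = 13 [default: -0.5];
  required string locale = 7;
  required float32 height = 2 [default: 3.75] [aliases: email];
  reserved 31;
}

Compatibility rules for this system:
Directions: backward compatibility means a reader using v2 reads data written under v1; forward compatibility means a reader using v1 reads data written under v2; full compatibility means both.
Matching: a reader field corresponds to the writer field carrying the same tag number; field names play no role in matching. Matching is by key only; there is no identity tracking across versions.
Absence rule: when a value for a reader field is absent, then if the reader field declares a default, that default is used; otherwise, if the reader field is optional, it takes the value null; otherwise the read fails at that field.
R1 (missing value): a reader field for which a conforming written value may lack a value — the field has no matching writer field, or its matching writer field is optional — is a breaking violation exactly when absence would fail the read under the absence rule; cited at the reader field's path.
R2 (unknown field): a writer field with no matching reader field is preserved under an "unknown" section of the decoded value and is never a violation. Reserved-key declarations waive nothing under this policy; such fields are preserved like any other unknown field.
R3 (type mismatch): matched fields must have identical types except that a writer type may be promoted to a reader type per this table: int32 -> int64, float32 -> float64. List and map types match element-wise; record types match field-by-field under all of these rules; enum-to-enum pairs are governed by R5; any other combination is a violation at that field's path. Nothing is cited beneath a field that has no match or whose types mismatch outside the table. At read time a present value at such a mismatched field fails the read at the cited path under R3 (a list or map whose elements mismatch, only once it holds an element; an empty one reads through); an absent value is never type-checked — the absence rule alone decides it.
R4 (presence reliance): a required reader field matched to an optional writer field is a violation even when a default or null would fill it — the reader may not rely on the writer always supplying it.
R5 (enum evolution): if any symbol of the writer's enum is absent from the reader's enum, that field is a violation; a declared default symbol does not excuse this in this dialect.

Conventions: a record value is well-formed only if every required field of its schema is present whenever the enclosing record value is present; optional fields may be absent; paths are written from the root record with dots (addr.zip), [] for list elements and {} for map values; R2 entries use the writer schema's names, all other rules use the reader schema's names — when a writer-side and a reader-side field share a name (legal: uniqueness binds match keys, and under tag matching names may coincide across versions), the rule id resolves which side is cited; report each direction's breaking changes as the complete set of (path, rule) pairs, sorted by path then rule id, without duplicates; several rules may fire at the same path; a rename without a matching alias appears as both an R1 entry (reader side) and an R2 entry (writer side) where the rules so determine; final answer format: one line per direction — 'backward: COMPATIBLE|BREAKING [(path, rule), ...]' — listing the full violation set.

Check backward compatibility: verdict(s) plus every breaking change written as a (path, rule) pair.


backward: COMPATIBLE []

each type pair in Account: writer, then reader
backward for Account (reader v2, writer v1):
  writer optional, Kind -> Kind: reader tier maps from writer tier
  writer required, list<int32> -> list<int32>: reader extras maps from writer extras
  writer required, bool -> bool: reader enabled maps from writer enabled
  writer optional, float64 -> float64: reader weight maps from writer weight
  score: no writer-side match
  latitude: no writer-side match
  writer required, float64 -> float64: reader price maps from writer price
  writer required, string -> string: reader locale maps from writer locale
  writer required, float32 -> float32: reader height maps from writer height
  => backward verdict for Account: COMPATIBLE, no violations
remaining Account differences; none change what is asked:
  enum Kind (field tier in record Account): symbol EMAIL added -> fires only in the forward direction of Account, which is not asked here
  added field latitude to record Account: required float64, tag 4, default 3.75 (in v2 it sits immediately before price) -> inert for the asked Account verdict: nothing fires
  added field score to record Account: optional float64, tag 15 (in v2 it sits immediately before price) -> inert for the asked Account verdict: nothing fires


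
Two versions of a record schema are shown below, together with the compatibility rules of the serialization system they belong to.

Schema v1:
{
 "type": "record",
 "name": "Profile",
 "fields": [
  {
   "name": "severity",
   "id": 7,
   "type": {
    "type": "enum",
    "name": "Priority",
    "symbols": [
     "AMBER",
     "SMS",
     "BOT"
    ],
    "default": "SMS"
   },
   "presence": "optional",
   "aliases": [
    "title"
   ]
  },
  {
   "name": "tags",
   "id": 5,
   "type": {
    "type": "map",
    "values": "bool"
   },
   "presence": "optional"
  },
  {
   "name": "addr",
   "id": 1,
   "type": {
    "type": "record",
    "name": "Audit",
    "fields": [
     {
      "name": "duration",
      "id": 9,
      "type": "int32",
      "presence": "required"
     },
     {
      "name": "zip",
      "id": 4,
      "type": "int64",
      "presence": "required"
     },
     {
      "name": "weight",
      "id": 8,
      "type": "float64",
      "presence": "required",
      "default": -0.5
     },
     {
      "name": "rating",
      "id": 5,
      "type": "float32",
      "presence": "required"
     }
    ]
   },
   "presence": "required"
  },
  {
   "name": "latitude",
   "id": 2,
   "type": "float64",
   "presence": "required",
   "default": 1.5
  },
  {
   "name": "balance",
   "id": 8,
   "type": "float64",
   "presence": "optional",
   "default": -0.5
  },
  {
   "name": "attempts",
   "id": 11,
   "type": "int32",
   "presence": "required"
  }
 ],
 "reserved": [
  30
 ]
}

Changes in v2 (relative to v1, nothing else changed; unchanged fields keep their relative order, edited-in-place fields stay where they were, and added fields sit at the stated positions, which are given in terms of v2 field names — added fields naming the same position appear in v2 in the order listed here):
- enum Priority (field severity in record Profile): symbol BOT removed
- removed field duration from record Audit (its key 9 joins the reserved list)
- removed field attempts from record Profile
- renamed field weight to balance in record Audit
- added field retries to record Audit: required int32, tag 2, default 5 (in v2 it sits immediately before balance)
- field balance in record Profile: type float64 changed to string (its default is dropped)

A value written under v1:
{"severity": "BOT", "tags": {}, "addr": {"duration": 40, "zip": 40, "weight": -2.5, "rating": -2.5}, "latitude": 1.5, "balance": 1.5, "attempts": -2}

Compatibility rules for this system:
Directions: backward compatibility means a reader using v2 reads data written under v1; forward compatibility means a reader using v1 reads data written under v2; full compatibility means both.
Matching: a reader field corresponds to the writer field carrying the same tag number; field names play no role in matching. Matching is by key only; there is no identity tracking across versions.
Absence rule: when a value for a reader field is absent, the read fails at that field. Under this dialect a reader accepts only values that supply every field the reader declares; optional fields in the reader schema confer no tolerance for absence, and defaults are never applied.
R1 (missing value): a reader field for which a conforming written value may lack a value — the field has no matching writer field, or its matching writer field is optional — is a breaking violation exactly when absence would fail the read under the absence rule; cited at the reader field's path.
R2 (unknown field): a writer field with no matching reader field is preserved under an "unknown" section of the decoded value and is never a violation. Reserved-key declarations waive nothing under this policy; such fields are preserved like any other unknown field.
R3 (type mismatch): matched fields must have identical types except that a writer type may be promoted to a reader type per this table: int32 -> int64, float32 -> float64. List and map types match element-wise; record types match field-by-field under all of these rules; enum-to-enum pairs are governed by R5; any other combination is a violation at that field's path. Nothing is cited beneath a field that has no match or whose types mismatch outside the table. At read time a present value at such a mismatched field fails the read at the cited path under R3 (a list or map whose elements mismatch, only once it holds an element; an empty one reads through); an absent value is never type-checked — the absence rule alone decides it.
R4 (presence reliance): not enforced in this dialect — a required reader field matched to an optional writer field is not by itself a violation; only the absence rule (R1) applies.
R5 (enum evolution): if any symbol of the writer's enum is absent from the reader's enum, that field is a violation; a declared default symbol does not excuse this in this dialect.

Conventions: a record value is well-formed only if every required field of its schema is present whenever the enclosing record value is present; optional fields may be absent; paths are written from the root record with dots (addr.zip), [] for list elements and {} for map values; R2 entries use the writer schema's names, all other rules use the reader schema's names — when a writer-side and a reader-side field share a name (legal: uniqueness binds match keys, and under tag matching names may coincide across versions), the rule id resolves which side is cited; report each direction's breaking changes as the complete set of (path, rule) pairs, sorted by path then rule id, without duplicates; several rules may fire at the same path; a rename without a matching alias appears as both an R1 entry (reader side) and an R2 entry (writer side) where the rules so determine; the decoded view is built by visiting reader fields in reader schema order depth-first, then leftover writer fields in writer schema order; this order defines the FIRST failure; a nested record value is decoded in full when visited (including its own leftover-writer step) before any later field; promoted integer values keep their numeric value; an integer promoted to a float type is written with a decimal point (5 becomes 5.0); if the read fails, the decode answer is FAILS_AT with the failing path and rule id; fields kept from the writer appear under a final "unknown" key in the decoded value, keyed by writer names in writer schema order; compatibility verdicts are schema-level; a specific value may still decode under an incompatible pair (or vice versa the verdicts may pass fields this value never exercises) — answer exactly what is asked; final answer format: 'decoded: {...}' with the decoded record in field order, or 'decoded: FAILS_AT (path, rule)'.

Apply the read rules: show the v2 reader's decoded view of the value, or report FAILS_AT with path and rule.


decoded: FAILS_AT (severity, R5)

each type pair in Profile: writer, then reader
decode (reader v2):
  read fails at severity under R5
  => FAILS_AT (severity, R5)
diffs on Profile not affecting the asked answer:
  removed field duration from record Audit (its key 9 joins the reserved list) -> changes Profile's schema-level verdicts only — the decode of this value is the same
  removed field attempts from record Profile -> changes Profile's schema-level verdicts only — the decode of this value is the same
  renamed field weight to balance in record Audit -> no rule fires on it and the decoded Profile view is identical with or without it
  added field retries to record Audit: required int32, tag 2, default 5 (in v2 it sits immediately before balance) -> changes Profile's schema-level verdicts only — the decode of this value is the same
  field balance in record Profile: type float64 changed to string (its default is dropped) -> changes Profile's schema-level verdicts only — the decode of this value is the same


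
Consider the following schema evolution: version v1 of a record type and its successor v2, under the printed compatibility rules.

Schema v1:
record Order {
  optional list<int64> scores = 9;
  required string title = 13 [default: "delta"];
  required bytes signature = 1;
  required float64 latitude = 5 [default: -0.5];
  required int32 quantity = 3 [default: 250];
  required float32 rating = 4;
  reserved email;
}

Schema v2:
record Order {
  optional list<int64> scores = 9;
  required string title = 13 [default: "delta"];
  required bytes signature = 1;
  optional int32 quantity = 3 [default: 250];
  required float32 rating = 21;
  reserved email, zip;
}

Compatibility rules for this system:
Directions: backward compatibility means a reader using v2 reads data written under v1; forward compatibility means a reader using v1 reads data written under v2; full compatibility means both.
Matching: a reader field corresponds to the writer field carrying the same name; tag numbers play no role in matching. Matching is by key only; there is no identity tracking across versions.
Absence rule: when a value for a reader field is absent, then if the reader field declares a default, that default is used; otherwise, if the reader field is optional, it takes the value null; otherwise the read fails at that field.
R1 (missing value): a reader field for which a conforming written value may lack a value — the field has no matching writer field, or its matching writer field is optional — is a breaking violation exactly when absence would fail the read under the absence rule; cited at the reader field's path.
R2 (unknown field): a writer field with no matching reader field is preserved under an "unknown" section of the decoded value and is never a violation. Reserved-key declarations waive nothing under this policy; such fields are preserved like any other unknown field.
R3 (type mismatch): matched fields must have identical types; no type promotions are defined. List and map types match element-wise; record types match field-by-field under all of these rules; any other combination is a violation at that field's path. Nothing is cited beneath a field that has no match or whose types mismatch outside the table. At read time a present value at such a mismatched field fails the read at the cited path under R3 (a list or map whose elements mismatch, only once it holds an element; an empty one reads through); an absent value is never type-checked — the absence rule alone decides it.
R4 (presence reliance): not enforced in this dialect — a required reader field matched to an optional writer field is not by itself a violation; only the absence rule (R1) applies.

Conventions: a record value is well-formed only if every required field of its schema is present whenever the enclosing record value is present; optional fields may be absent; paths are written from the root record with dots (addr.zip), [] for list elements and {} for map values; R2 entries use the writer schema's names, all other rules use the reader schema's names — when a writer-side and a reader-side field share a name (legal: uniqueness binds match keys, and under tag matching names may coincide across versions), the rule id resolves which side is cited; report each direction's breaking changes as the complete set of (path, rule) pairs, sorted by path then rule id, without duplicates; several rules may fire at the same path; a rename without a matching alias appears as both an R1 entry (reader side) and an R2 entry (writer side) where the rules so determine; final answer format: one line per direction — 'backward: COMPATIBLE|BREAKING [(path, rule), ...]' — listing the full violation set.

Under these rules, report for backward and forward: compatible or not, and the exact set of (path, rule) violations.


the writer's type comes first in each Order pair
backward for Order (reader v2, writer v1):
  writer optional, list<int64> -> list<int64>: reader scores maps from writer scores
  writer required, string -> string: reader title maps from writer title
  writer required, bytes -> bytes: reader signature maps from writer signature
  writer required, int32 -> int32: reader quantity maps from writer quantity
  writer required, float32 -> float32: reader rating maps from writer rating
  writer latitude: unknown to reader
  => backward: COMPATIBLE
forward for Order (reader v1, writer v2):
  writer optional, list<int64> -> list<int64>: reader scores maps from writer scores
  writer required, string -> string: reader title maps from writer title
  writer required, bytes -> bytes: reader signature maps from writer signature
  no writer field matches reader latitude
  writer optional, int32 -> int32: reader quantity maps from writer quantity
  writer required, float32 -> float32: reader rating maps from writer rating
  => forward: COMPATIBLE

backward: COMPATIBLE []; forward: COMPATIBLE []


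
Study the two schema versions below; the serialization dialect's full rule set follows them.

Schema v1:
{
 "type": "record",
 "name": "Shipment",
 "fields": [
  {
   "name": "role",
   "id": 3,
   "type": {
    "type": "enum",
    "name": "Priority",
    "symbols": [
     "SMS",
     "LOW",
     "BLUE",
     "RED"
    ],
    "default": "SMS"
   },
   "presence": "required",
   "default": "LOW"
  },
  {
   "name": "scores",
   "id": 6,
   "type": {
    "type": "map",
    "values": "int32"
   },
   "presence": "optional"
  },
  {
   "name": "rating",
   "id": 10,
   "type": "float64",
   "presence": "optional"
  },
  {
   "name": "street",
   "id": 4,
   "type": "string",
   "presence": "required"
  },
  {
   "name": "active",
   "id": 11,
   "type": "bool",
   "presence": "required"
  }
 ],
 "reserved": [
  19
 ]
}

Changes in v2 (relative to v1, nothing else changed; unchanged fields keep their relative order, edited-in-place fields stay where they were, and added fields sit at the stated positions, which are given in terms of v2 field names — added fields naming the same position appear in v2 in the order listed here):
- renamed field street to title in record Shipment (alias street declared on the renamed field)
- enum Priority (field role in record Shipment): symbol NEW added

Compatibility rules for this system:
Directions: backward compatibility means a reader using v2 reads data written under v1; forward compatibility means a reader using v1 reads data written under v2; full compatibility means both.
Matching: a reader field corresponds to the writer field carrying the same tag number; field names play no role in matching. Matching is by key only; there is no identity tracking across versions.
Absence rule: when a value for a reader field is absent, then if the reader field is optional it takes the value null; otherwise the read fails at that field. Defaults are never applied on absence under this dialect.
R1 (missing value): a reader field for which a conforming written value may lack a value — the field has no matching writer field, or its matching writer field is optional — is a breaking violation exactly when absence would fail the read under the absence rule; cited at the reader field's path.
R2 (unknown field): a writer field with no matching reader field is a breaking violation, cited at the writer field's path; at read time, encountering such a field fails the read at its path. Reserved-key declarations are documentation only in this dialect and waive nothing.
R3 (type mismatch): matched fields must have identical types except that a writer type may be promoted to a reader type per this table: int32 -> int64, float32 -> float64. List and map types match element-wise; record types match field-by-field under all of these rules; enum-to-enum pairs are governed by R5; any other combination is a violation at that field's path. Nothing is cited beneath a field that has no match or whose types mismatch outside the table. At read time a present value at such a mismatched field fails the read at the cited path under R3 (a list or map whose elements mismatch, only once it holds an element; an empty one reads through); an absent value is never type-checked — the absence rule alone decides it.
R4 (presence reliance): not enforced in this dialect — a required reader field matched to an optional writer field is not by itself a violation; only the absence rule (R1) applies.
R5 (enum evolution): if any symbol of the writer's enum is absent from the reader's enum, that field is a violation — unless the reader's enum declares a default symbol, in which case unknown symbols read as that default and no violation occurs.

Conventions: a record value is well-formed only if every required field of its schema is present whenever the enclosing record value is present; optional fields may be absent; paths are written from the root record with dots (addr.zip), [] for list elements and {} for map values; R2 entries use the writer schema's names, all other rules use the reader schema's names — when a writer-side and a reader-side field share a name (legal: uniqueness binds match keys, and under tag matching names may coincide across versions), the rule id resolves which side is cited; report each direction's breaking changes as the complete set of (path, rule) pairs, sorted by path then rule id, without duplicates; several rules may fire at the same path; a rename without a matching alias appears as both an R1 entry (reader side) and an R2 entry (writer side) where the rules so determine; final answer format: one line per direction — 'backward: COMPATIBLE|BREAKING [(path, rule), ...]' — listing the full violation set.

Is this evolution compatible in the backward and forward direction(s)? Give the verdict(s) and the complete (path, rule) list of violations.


backward: COMPATIBLE []; forward: COMPATIBLE []

each type pair in Shipment: writer, then reader
backward for Shipment (reader v2, writer v1):
  role <- role (Priority -> Priority, writer required)
  scores <- scores (map<string, int32> -> map<string, int32>, writer optional)
  rating <- rating (float64 -> float64, writer optional)
  title <- street (string -> string, writer required)
  active <- active (bool -> bool, writer required)
  => no violations; backward on Shipment: COMPATIBLE
forward for Shipment (reader v1, writer v2):
  role <- role (Priority -> Priority, writer required)
  scores <- scores (map<string, int32> -> map<string, int32>, writer optional)
  rating <- rating (float64 -> float64, writer optional)
  street <- title (string -> string, writer required)
  active <- active (bool -> bool, writer required)
  => no violations; forward on Shipment: COMPATIBLE
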